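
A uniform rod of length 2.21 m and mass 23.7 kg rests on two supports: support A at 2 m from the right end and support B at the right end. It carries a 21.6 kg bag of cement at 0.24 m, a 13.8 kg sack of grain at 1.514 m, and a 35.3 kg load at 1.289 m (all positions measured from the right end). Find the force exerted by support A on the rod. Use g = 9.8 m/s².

Sum moments about support B (its reaction then has zero moment arm).
Beam weight: 23.7 × 9.8 = 232.3 N down at 1.105 m → arm 1.105 m, τ = 232.3 × 1.105 = 256.7 N·m counterclockwise.
Bag of cement: 21.6 × 9.8 = 211.7 N down at 0.24 m → arm 0.24 m, τ = 211.7 × 0.24 = 50.81 N·m counterclockwise.
Sack of grain: 13.8 × 9.8 = 135.2 N down at 1.514 m → arm 1.514 m, τ = 135.2 × 1.514 = 204.7 N·m counterclockwise.
Load: 35.3 × 9.8 = 345.9 N down at 1.289 m → arm 1.289 m, τ = 345.9 × 1.289 = 445.9 N·m counterclockwise.
Net load moment about support B = 958.1 N·m counterclockwise.
Reaction R at support A is upward at 2 m, arm 2 m → moment R × 2 clockwise.
Στ = 0 ⇒ R × 2 = 958.1 ⇒ R = 479 N.

R_A ≈ 479 N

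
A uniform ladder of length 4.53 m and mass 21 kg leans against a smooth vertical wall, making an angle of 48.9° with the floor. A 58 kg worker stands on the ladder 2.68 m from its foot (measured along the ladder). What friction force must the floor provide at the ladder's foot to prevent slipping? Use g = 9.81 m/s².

f ≈ 384 N

Sum moments about the foot of the ladder (the floor normal and friction both act there and drop out).
Ladder weight 21×9.81 = 206 N acts at 2.265 m along the ladder; its horizontal arm is 2.265·cos48.9° = 1.489 m → τ = 306.7 N·m clockwise.
Worker: 58×9.81 = 569 N at 2.68 m → arm 1.762 m → τ = 1003 N·m clockwise.
Wall normal N acts horizontally at the top; its moment arm is the height L sinθ = 4.53·sin48.9° = 3.414 m, counterclockwise.
Στ = 0 ⇒ N × 3.414 = 1310 ⇒ N = 384 N.
ΣFx = 0: friction at the foot balances the wall's push, so f = N_wall = 384 N.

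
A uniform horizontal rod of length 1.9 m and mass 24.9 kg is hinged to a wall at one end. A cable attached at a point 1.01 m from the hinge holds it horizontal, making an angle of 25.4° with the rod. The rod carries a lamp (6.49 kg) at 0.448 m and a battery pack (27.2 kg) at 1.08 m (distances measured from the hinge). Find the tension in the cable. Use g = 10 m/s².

T ≈ 1290 N

About the hinge:
Beam weight: 24.9 × 10 = 249 N down at 0.95 m → arm 0.95 m, τ = 249 × 0.95 = 236.5 N·m clockwise.
Lamp: 6.49 × 10 = 64.9 N down at 0.448 m → arm 0.448 m, τ = 64.9 × 0.448 = 29.08 N·m clockwise.
Battery pack: 27.2 × 10 = 272 N down at 1.08 m → arm 1.08 m, τ = 272 × 1.08 = 293.8 N·m clockwise.
Total clockwise load moment = 559.4 N·m.
The cable tension T acts at 1.01 m; only its component perpendicular to the rod, T sinθ, produces torque. sin 25.4° = 0.4289.
Setting net torque to zero: T × 1.01 × 0.4289 = 559.4 → T = 559.4 / 0.4332 = 1290 N.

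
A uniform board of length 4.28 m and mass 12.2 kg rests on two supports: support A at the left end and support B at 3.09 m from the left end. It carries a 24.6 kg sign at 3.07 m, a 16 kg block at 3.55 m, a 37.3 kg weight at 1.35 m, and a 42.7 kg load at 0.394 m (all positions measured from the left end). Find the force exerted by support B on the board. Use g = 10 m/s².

R_B ≈ 730 N

About support A:
Beam weight: 12.2 × 10 = 122 N down at 2.14 m → arm 2.14 m, τ = 122 × 2.14 = 261.1 N·m clockwise.
Sign: 24.6 × 10 = 246 N down at 3.07 m → arm 3.07 m, τ = 246 × 3.07 = 755.2 N·m clockwise.
Block: 16 × 10 = 160 N down at 3.55 m → arm 3.55 m, τ = 160 × 3.55 = 568 N·m clockwise.
Weight: 37.3 × 10 = 373 N down at 1.35 m → arm 1.35 m, τ = 373 × 1.35 = 503.6 N·m clockwise.
Load: 42.7 × 10 = 427 N down at 0.394 m → arm 0.394 m, τ = 427 × 0.394 = 168.2 N·m clockwise.
Net load moment about support A = 2256 N·m clockwise.
Reaction R at support B is upward at 3.09 m, arm 3.09 m → moment R × 3.09 counterclockwise.
Στ = 0 ⇒ R × 3.09 = 2256 ⇒ R = 730 N.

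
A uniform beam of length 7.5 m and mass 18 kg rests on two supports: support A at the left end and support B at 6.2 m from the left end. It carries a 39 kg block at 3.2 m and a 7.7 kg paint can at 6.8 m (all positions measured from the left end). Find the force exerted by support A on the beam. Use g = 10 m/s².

Taking torques about support B:
Beam weight: 18 × 10 = 180 N down at 3.75 m → arm 2.45 m, τ = 180 × 2.45 = 441 N·m counterclockwise.
Block: 39 × 10 = 390 N down at 3.2 m → arm 3 m, τ = 390 × 3 = 1170 N·m counterclockwise.
Paint can: 7.7 × 10 = 77 N down at 6.8 m → arm 0.6 m, τ = 77 × 0.6 = 46.2 N·m clockwise.
Net load moment about support B = 1565 N·m counterclockwise.
Reaction R at support A is upward at 0 m, arm 6.2 m → moment R × 6.2 clockwise.
For rotational equilibrium, R × 6.2 = 1565, so R = 252 N.

R_A ≈ 252 N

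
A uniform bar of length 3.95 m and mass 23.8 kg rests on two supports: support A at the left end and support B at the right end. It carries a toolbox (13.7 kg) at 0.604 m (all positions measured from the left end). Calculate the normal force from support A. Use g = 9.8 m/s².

R_A ≈ 230 N

Take moments about support B.
Beam weight: 23.8 × 9.8 = 233.2 N down at 1.975 m → arm 1.975 m, τ = 233.2 × 1.975 = 460.6 N·m counterclockwise.
Toolbox: 13.7 × 9.8 = 134.3 N down at 0.604 m → arm 3.346 m, τ = 134.3 × 3.346 = 449.4 N·m counterclockwise.
Net load moment about support B = 910 N·m counterclockwise.
Reaction R at support A is upward at 0 m, arm 3.95 m → moment R × 3.95 clockwise.
Setting net torque to zero: R × 3.95 = 910 → R = 230 N.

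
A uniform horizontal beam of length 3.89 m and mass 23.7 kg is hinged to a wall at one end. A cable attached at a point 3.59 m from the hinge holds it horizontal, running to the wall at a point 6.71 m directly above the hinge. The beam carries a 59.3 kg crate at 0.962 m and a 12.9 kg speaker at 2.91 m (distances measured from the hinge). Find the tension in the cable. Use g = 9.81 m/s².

Take moments about the hinge.
Beam weight: 23.7 × 9.81 = 232.5 N down at 1.945 m → arm 1.945 m, τ = 232.5 × 1.945 = 452.2 N·m clockwise.
Crate: 59.3 × 9.81 = 581.7 N down at 0.962 m → arm 0.962 m, τ = 581.7 × 0.962 = 559.6 N·m clockwise.
Speaker: 12.9 × 9.81 = 126.5 N down at 2.91 m → arm 2.91 m, τ = 126.5 × 2.91 = 368.1 N·m clockwise.
Total clockwise load moment = 1380 N·m.
The cable tension T acts at 3.59 m; only its component perpendicular to the beam, T sinθ, produces torque. sinθ = h/√(h²+d²) = 6.71/√(6.71²+3.59²) = 0.8817.
Στ = 0 ⇒ T × 3.59 × 0.8817 = 1380 ⇒ T = 1380 / 3.165 = 436 N.

T ≈ 436 N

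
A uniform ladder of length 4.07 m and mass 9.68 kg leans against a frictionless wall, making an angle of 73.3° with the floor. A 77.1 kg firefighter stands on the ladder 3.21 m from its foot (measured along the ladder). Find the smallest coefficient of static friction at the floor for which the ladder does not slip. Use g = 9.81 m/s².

Taking torques about the foot of the ladder:
Ladder weight 9.68×9.81 = 94.96 N acts at 2.035 m along the ladder; its horizontal arm is 2.035·cos73.3° = 0.5848 m → τ = 55.53 N·m clockwise.
Firefighter: 77.1×9.81 = 756.4 N at 3.21 m → arm 0.9224 m → τ = 697.7 N·m clockwise.
Wall normal N acts horizontally at the top; its moment arm is the height L sinθ = 4.07·sin73.3° = 3.898 m, counterclockwise.
Balancing moments: N × 3.898 = 753.2, giving N = 193.2 N.
ΣFx = 0 ⇒ f = N_wall = 193.2 N. ΣFy = 0 ⇒ N_floor = 851.4 N.
μ_min = f / N_floor = 193.2 / 851.4 = 0.227.

μ_min ≈ 0.227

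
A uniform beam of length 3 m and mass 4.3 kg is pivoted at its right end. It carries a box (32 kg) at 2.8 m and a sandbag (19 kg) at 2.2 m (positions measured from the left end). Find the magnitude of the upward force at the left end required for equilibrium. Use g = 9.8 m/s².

F ≈ 91.6 N

Sum moments about the right end (the unknown pivot reaction has zero arm there).
Beam weight: 4.3 × 9.8 = 42.14 N down at 1.5 m → arm 1.5 m, τ = 42.14 × 1.5 = 63.21 N·m counterclockwise.
Box: 32 × 9.8 = 313.6 N down at 2.8 m → arm 0.2 m, τ = 313.6 × 0.2 = 62.72 N·m counterclockwise.
Sandbag: 19 × 9.8 = 186.2 N down at 2.2 m → arm 0.8 m, τ = 186.2 × 0.8 = 149 N·m counterclockwise.
Net moment of the loads = 274.9 N·m counterclockwise.
The upward force F acts at the left end, arm 3 m, giving F × 3 clockwise.
Balancing moments: F × 3 = 274.9, giving F = 274.9 / 3 = 91.6 N.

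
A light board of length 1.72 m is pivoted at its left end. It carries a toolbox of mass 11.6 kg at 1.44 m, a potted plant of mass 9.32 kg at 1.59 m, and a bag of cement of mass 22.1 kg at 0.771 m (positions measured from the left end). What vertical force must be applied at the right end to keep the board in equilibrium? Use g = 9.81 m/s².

F ≈ 277 N

Choose the left end as the axis so the unknown pivot reaction has zero arm there.
Toolbox: 11.6 × 9.81 = 113.8 N down at 1.44 m → arm 1.44 m, τ = 113.8 × 1.44 = 163.9 N·m clockwise.
Potted plant: 9.32 × 9.81 = 91.43 N down at 1.59 m → arm 1.59 m, τ = 91.43 × 1.59 = 145.4 N·m clockwise.
Bag of cement: 22.1 × 9.81 = 216.8 N down at 0.771 m → arm 0.771 m, τ = 216.8 × 0.771 = 167.2 N·m clockwise.
Net moment of the loads = 476.5 N·m clockwise.
The upward force F acts at the right end, arm 1.72 m, giving F × 1.72 counterclockwise.
For rotational equilibrium, F × 1.72 = 476.5, so F = 476.5 / 1.72 = 277 N.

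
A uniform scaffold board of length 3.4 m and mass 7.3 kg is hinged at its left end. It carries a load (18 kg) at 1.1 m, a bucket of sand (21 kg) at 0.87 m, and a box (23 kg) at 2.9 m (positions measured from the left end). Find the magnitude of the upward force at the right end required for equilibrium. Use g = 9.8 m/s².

Taking torques about the left end:
Beam weight: 7.3 × 9.8 = 71.54 N down at 1.7 m → arm 1.7 m, τ = 71.54 × 1.7 = 121.6 N·m clockwise.
Load: 18 × 9.8 = 176.4 N down at 1.1 m → arm 1.1 m, τ = 176.4 × 1.1 = 194 N·m clockwise.
Bucket of sand: 21 × 9.8 = 205.8 N down at 0.87 m → arm 0.87 m, τ = 205.8 × 0.87 = 179 N·m clockwise.
Box: 23 × 9.8 = 225.4 N down at 2.9 m → arm 2.9 m, τ = 225.4 × 2.9 = 653.7 N·m clockwise.
Net moment of the loads = 1148 N·m clockwise.
The upward force F acts at the right end, arm 3.4 m, giving F × 3.4 counterclockwise.
For rotational equilibrium, F × 3.4 = 1148, so F = 1148 / 3.4 = 338 N.

F ≈ 338 N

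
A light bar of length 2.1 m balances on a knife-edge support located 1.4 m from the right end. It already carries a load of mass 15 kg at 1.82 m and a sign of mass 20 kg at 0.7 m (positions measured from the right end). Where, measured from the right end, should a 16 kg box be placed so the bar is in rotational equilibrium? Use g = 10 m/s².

x ≈ 1.88 m from the right end

Choose the knife-edge support (at 1.4 m from the right end) as the axis so the support reaction has zero arm there.
Load: 15 × 10 = 150 N down at 1.82 m → arm 0.42 m, τ = 150 × 0.42 = 63 N·m counterclockwise.
Sign: 20 × 10 = 200 N down at 0.7 m → arm 0.7 m, τ = 200 × 0.7 = 140 N·m clockwise.
Net moment of existing loads = 77 N·m clockwise.
The box weighs 16 × 10 = 160 N and must supply an equal counterclockwise moment, so its lever arm about the knife-edge support is 77 / 160 = 0.481 m.
That puts it at 1.4 + 0.481 = 1.88 m from the right end.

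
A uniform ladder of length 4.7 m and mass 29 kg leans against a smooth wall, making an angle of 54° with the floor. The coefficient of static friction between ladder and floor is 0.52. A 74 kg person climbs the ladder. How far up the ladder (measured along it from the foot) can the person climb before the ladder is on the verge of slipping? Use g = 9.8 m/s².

d ≈ 3.76 m

Choose the foot of the ladder as the axis so the floor normal and friction both act there and drop out.
Ladder weight 29×9.8 = 284.2 N acts at 2.35 m along the ladder; its horizontal arm is 2.35·cos54° = 1.381 m → τ = 392.5 N·m clockwise.
Person weight 74×9.8 = 725.2 N at distance d → arm d·cos54° → τ = 725.2·d·0.5878 clockwise.
Wall normal N at the top has arm L sinθ = 3.802 m counterclockwise, so Στ = 0 gives N·3.802 = 392.5 + 426.3·d.
ΣFy = 0 ⇒ N_floor = 1009 N, so the maximum friction is μ_s·N_floor = 0.52×1009 = 524.7 N. ΣFx = 0 ⇒ N_wall = f, so at the slipping point N = 524.7 N.
Substituting: 524.7×3.802 = 392.5 + 426.3·d ⇒ d = (1995 − 392.5) / 426.3 = 3.76 m.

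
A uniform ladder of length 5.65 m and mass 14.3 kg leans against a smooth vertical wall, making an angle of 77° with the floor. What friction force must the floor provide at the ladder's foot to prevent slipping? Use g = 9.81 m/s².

About the foot of the ladder:
Ladder weight 14.3×9.81 = 140.3 N acts at 2.825 m along the ladder; its horizontal arm is 2.825·cos77° = 0.6355 m → τ = 89.16 N·m clockwise.
Wall normal N acts horizontally at the top; its moment arm is the height L sinθ = 5.65·sin77° = 5.505 m, counterclockwise.
Στ = 0 ⇒ N × 5.505 = 89.16 ⇒ N = 16.2 N.
ΣFx = 0: friction at the foot balances the wall's push, so f = N_wall = 16.2 N.

f ≈ 16.2 N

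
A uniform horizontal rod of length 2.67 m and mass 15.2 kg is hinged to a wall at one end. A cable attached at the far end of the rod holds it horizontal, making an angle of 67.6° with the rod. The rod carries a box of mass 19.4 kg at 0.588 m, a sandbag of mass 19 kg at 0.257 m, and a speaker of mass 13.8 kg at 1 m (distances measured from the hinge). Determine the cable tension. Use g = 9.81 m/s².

T ≈ 200 N

Sum moments about the hinge (the unknown hinge reaction has zero arm there).
Beam weight: 15.2 × 9.81 = 149.1 N down at 1.335 m → arm 1.335 m, τ = 149.1 × 1.335 = 199 N·m clockwise.
Box: 19.4 × 9.81 = 190.3 N down at 0.588 m → arm 0.588 m, τ = 190.3 × 0.588 = 111.9 N·m clockwise.
Sandbag: 19 × 9.81 = 186.4 N down at 0.257 m → arm 0.257 m, τ = 186.4 × 0.257 = 47.9 N·m clockwise.
Speaker: 13.8 × 9.81 = 135.4 N down at 1 m → arm 1 m, τ = 135.4 × 1 = 135.4 N·m clockwise.
Total clockwise load moment = 494.2 N·m.
The cable tension T acts at 2.67 m; only its component perpendicular to the rod, T sinθ, produces torque. sin 67.6° = 0.9245.
Setting net torque to zero: T × 2.67 × 0.9245 = 494.2 → T = 494.2 / 2.468 = 200 N.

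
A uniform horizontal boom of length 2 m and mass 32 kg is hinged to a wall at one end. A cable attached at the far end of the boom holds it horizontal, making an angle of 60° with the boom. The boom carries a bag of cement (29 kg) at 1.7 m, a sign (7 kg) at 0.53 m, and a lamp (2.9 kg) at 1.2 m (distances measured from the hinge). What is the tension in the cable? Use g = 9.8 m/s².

Sum moments about the hinge (the unknown hinge reaction has zero arm there).
Beam weight: 32 × 9.8 = 313.6 N down at 1 m → arm 1 m, τ = 313.6 × 1 = 313.6 N·m clockwise.
Bag of cement: 29 × 9.8 = 284.2 N down at 1.7 m → arm 1.7 m, τ = 284.2 × 1.7 = 483.1 N·m clockwise.
Sign: 7 × 9.8 = 68.6 N down at 0.53 m → arm 0.53 m, τ = 68.6 × 0.53 = 36.36 N·m clockwise.
Lamp: 2.9 × 9.8 = 28.42 N down at 1.2 m → arm 1.2 m, τ = 28.42 × 1.2 = 34.1 N·m clockwise.
Total clockwise load moment = 867.2 N·m.
The cable tension T acts at 2 m; only its component perpendicular to the boom, T sinθ, produces torque. sin 60° = 0.866.
Στ = 0 ⇒ T × 2 × 0.866 = 867.2 ⇒ T = 867.2 / 1.732 = 501 N.

T ≈ 501 N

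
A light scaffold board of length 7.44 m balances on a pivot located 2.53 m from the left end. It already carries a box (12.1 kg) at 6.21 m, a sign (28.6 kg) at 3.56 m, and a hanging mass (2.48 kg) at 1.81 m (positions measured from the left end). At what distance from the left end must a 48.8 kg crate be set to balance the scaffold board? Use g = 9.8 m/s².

x ≈ 1.05 m from the left end

Choose the pivot (at 2.53 m from the left end) as the axis so the support reaction has zero arm there.
Box: 12.1 × 9.8 = 118.6 N down at 6.21 m → arm 3.68 m, τ = 118.6 × 3.68 = 436.4 N·m clockwise.
Sign: 28.6 × 9.8 = 280.3 N down at 3.56 m → arm 1.03 m, τ = 280.3 × 1.03 = 288.7 N·m clockwise.
Hanging mass: 2.48 × 9.8 = 24.3 N down at 1.81 m → arm 0.72 m, τ = 24.3 × 0.72 = 17.5 N·m counterclockwise.
Net moment of existing loads = 707.6 N·m clockwise.
The crate weighs 48.8 × 9.8 = 478.2 N and must supply an equal counterclockwise moment, so its lever arm about the pivot is 707.6 / 478.2 = 1.48 m.
That puts it at 2.53 − 1.48 = 1.05 m from the left end.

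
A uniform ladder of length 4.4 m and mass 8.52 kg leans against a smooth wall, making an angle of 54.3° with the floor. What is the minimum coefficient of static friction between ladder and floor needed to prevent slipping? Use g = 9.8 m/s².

Taking torques about the foot of the ladder:
Ladder weight 8.52×9.8 = 83.5 N acts at 2.2 m along the ladder; its horizontal arm is 2.2·cos54.3° = 1.284 m → τ = 107.2 N·m clockwise.
Wall normal N acts horizontally at the top; its moment arm is the height L sinθ = 4.4·sin54.3° = 3.573 m, counterclockwise.
For rotational equilibrium, N × 3.573 = 107.2, so N = 30 N.
ΣFx = 0 ⇒ f = N_wall = 30 N. ΣFy = 0 ⇒ N_floor = 83.5 N.
μ_min = f / N_floor = 30 / 83.5 = 0.359.

μ_min ≈ 0.359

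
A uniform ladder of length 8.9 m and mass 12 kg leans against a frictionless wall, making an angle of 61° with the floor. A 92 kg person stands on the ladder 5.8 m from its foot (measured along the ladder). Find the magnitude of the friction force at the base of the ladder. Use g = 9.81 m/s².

Sum moments about the foot of the ladder (the floor normal and friction both act there and drop out).
Ladder weight 12×9.81 = 117.7 N acts at 4.45 m along the ladder; its horizontal arm is 4.45·cos61° = 2.157 m → τ = 253.9 N·m clockwise.
Person: 92×9.81 = 902.5 N at 5.8 m → arm 2.812 m → τ = 2538 N·m clockwise.
Wall normal N acts horizontally at the top; its moment arm is the height L sinθ = 8.9·sin61° = 7.784 m, counterclockwise.
Balancing moments: N × 7.784 = 2792, giving N = 359 N.
ΣFx = 0: friction at the foot balances the wall's push, so f = N_wall = 359 N.

f ≈ 359 N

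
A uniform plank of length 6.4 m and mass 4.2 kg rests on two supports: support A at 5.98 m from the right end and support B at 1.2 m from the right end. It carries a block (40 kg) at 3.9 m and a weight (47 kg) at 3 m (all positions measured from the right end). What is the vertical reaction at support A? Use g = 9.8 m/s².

Take moments about support B.
Beam weight: 4.2 × 9.8 = 41.16 N down at 3.2 m → arm 2 m, τ = 41.16 × 2 = 82.32 N·m counterclockwise.
Block: 40 × 9.8 = 392 N down at 3.9 m → arm 2.7 m, τ = 392 × 2.7 = 1058 N·m counterclockwise.
Weight: 47 × 9.8 = 460.6 N down at 3 m → arm 1.8 m, τ = 460.6 × 1.8 = 829.1 N·m counterclockwise.
Net load moment about support B = 1969 N·m counterclockwise.
Reaction R at support A is upward at 5.98 m, arm 4.78 m → moment R × 4.78 clockwise.
For rotational equilibrium, R × 4.78 = 1969, so R = 412 N.

R_A ≈ 412 N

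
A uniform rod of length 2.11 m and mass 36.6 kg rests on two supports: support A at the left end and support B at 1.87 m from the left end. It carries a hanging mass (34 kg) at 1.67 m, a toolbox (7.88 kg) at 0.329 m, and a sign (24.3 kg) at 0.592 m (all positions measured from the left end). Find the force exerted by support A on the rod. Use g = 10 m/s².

Taking torques about support B:
Beam weight: 36.6 × 10 = 366 N down at 1.055 m → arm 0.815 m, τ = 366 × 0.815 = 298.3 N·m counterclockwise.
Hanging mass: 34 × 10 = 340 N down at 1.67 m → arm 0.2 m, τ = 340 × 0.2 = 68 N·m counterclockwise.
Toolbox: 7.88 × 10 = 78.8 N down at 0.329 m → arm 1.541 m, τ = 78.8 × 1.541 = 121.4 N·m counterclockwise.
Sign: 24.3 × 10 = 243 N down at 0.592 m → arm 1.278 m, τ = 243 × 1.278 = 310.6 N·m counterclockwise.
Net load moment about support B = 798.3 N·m counterclockwise.
Reaction R at support A is upward at 0 m, arm 1.87 m → moment R × 1.87 clockwise.
Balancing moments: R × 1.87 = 798.3, giving R = 427 N.

R_A ≈ 427 N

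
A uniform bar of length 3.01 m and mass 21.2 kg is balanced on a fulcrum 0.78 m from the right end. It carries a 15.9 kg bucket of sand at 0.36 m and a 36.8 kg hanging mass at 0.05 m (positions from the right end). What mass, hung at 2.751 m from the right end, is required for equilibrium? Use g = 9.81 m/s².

m ≈ 9.22 kg

Take moments about the fulcrum (at 0.78 m from the right end).
Beam weight: 21.2 × 9.81 = 208 N down at 1.505 m → arm 0.725 m, τ = 208 × 0.725 = 150.8 N·m counterclockwise.
Bucket of sand: 15.9 × 9.81 = 156 N down at 0.36 m → arm 0.42 m, τ = 156 × 0.42 = 65.52 N·m clockwise.
Hanging mass: 36.8 × 9.81 = 361 N down at 0.05 m → arm 0.73 m, τ = 361 × 0.73 = 263.5 N·m clockwise.
Net moment of known loads = 178.2 N·m clockwise.
An unknown mass m at 2.751 m has arm 1.971 m; its moment is m·g·1.971 counterclockwise.
For rotational equilibrium, m × 9.81 × 1.971 = 178.2, so m = 178.2 / (9.81 × 1.971) = 9.22 kg.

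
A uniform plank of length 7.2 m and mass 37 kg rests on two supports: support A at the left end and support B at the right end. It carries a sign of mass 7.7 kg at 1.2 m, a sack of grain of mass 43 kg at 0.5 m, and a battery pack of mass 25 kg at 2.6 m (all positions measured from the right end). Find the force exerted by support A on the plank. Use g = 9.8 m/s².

R_A ≈ 312 N

Taking torques about support B:
Beam weight: 37 × 9.8 = 362.6 N down at 3.6 m → arm 3.6 m, τ = 362.6 × 3.6 = 1305 N·m counterclockwise.
Sign: 7.7 × 9.8 = 75.46 N down at 1.2 m → arm 1.2 m, τ = 75.46 × 1.2 = 90.55 N·m counterclockwise.
Sack of grain: 43 × 9.8 = 421.4 N down at 0.5 m → arm 0.5 m, τ = 421.4 × 0.5 = 210.7 N·m counterclockwise.
Battery pack: 25 × 9.8 = 245 N down at 2.6 m → arm 2.6 m, τ = 245 × 2.6 = 637 N·m counterclockwise.
Net load moment about support B = 2243 N·m counterclockwise.
Reaction R at support A is upward at 7.2 m, arm 7.2 m → moment R × 7.2 clockwise.
Στ = 0 ⇒ R × 7.2 = 2243 ⇒ R = 312 N.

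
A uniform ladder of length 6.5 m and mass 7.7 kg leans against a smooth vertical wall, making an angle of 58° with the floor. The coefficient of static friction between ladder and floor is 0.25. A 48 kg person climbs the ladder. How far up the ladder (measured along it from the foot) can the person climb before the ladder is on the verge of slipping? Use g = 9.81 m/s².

d ≈ 2.5 m

Sum moments about the foot of the ladder (the floor normal and friction both act there and drop out).
Ladder weight 7.7×9.81 = 75.54 N acts at 3.25 m along the ladder; its horizontal arm is 3.25·cos58° = 1.722 m → τ = 130.1 N·m clockwise.
Person weight 48×9.81 = 470.9 N at distance d → arm d·cos58° → τ = 470.9·d·0.5299 clockwise.
Wall normal N at the top has arm L sinθ = 5.512 m counterclockwise, so Στ = 0 gives N·5.512 = 130.1 + 249.5·d.
ΣFy = 0 ⇒ N_floor = 546.4 N, so the maximum friction is μ_s·N_floor = 0.25×546.4 = 136.6 N. ΣFx = 0 ⇒ N_wall = f, so at the slipping point N = 136.6 N.
Substituting: 136.6×5.512 = 130.1 + 249.5·d ⇒ d = (752.9 − 130.1) / 249.5 = 2.5 m.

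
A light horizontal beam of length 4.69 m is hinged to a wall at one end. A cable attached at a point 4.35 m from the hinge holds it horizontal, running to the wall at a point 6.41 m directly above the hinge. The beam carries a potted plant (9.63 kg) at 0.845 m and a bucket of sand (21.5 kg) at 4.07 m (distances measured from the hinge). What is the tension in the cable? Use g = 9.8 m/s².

T ≈ 260 N

Sum moments about the hinge (the unknown hinge reaction has zero arm there).
Potted plant: 9.63 × 9.8 = 94.37 N down at 0.845 m → arm 0.845 m, τ = 94.37 × 0.845 = 79.74 N·m clockwise.
Bucket of sand: 21.5 × 9.8 = 210.7 N down at 4.07 m → arm 4.07 m, τ = 210.7 × 4.07 = 857.5 N·m clockwise.
Total clockwise load moment = 937.2 N·m.
The cable tension T acts at 4.35 m; only its component perpendicular to the beam, T sinθ, produces torque. sinθ = h/√(h²+d²) = 6.41/√(6.41²+4.35²) = 0.8275.
Balancing moments: T × 4.35 × 0.8275 = 937.2, giving T = 937.2 / 3.6 = 260 N.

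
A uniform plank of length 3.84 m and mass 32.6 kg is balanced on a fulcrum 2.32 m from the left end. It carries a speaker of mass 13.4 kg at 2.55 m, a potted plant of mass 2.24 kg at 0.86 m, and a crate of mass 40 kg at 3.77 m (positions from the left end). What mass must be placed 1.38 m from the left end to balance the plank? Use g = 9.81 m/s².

Taking torques about the fulcrum (at 2.32 m from the left end):
Beam weight: 32.6 × 9.81 = 319.8 N down at 1.92 m → arm 0.4 m, τ = 319.8 × 0.4 = 127.9 N·m counterclockwise.
Speaker: 13.4 × 9.81 = 131.5 N down at 2.55 m → arm 0.23 m, τ = 131.5 × 0.23 = 30.25 N·m clockwise.
Potted plant: 2.24 × 9.81 = 21.97 N down at 0.86 m → arm 1.46 m, τ = 21.97 × 1.46 = 32.08 N·m counterclockwise.
Crate: 40 × 9.81 = 392.4 N down at 3.77 m → arm 1.45 m, τ = 392.4 × 1.45 = 569 N·m clockwise.
Net moment of known loads = 439.3 N·m clockwise.
An unknown mass m at 1.38 m has arm 0.94 m; its moment is m·g·0.94 counterclockwise.
Στ = 0 ⇒ m × 9.81 × 0.94 = 439.3 ⇒ m = 439.3 / (9.81 × 0.94) = 47.6 kg.

m ≈ 47.6 kg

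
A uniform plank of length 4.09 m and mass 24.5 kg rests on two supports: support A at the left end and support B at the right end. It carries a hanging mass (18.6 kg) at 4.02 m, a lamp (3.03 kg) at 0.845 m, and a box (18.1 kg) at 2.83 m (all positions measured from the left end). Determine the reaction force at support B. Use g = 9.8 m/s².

R_B ≈ 428 N

Sum moments about support A (its reaction then has zero moment arm).
Beam weight: 24.5 × 9.8 = 240.1 N down at 2.045 m → arm 2.045 m, τ = 240.1 × 2.045 = 491 N·m clockwise.
Hanging mass: 18.6 × 9.8 = 182.3 N down at 4.02 m → arm 4.02 m, τ = 182.3 × 4.02 = 732.8 N·m clockwise.
Lamp: 3.03 × 9.8 = 29.69 N down at 0.845 m → arm 0.845 m, τ = 29.69 × 0.845 = 25.09 N·m clockwise.
Box: 18.1 × 9.8 = 177.4 N down at 2.83 m → arm 2.83 m, τ = 177.4 × 2.83 = 502 N·m clockwise.
Net load moment about support A = 1751 N·m clockwise.
Reaction R at support B is upward at 4.09 m, arm 4.09 m → moment R × 4.09 counterclockwise.
For rotational equilibrium, R × 4.09 = 1751, so R = 428 N.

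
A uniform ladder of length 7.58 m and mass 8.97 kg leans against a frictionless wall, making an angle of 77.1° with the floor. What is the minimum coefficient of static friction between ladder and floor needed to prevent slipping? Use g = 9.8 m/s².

About the foot of the ladder:
Ladder weight 8.97×9.8 = 87.91 N acts at 3.79 m along the ladder; its horizontal arm is 3.79·cos77.1° = 0.8461 m → τ = 74.38 N·m clockwise.
Wall normal N acts horizontally at the top; its moment arm is the height L sinθ = 7.58·sin77.1° = 7.389 m, counterclockwise.
Balancing moments: N × 7.389 = 74.38, giving N = 10.07 N.
ΣFx = 0 ⇒ f = N_wall = 10.07 N. ΣFy = 0 ⇒ N_floor = 87.91 N.
μ_min = f / N_floor = 10.07 / 87.91 = 0.115.

μ_min ≈ 0.115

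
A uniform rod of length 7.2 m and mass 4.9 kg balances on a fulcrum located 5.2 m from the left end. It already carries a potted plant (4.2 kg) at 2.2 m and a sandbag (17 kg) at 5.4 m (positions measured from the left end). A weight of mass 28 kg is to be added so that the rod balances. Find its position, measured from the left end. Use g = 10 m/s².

x ≈ 5.81 m from the left end

Taking torques about the fulcrum (at 5.2 m from the left end):
Beam weight: 4.9 × 10 = 49 N down at 3.6 m → arm 1.6 m, τ = 49 × 1.6 = 78.4 N·m counterclockwise.
Potted plant: 4.2 × 10 = 42 N down at 2.2 m → arm 3 m, τ = 42 × 3 = 126 N·m counterclockwise.
Sandbag: 17 × 10 = 170 N down at 5.4 m → arm 0.2 m, τ = 170 × 0.2 = 34 N·m clockwise.
Net moment of existing loads = 170.4 N·m counterclockwise.
The weight weighs 28 × 10 = 280 N and must supply an equal clockwise moment, so its lever arm about the fulcrum is 170.4 / 280 = 0.609 m.
That puts it at 5.2 + 0.609 = 5.81 m from the left end.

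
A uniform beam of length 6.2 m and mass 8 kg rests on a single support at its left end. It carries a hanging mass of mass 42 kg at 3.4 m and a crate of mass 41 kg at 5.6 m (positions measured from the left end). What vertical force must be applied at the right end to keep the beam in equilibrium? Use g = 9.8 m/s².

F ≈ 628 N

About the left end:
Beam weight: 8 × 9.8 = 78.4 N down at 3.1 m → arm 3.1 m, τ = 78.4 × 3.1 = 243 N·m clockwise.
Hanging mass: 42 × 9.8 = 411.6 N down at 3.4 m → arm 3.4 m, τ = 411.6 × 3.4 = 1399 N·m clockwise.
Crate: 41 × 9.8 = 401.8 N down at 5.6 m → arm 5.6 m, τ = 401.8 × 5.6 = 2250 N·m clockwise.
Net moment of the loads = 3892 N·m clockwise.
The upward force F acts at the right end, arm 6.2 m, giving F × 6.2 counterclockwise.
For rotational equilibrium, F × 6.2 = 3892, so F = 3892 / 6.2 = 628 N.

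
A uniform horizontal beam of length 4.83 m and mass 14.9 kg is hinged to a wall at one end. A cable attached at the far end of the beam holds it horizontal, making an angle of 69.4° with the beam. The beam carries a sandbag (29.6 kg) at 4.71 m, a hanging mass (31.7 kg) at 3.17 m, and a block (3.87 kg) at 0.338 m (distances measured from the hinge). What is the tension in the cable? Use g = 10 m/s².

T ≈ 613 N

Choose the hinge as the axis so the unknown hinge reaction has zero arm there.
Beam weight: 14.9 × 10 = 149 N down at 2.415 m → arm 2.415 m, τ = 149 × 2.415 = 359.8 N·m clockwise.
Sandbag: 29.6 × 10 = 296 N down at 4.71 m → arm 4.71 m, τ = 296 × 4.71 = 1394 N·m clockwise.
Hanging mass: 31.7 × 10 = 317 N down at 3.17 m → arm 3.17 m, τ = 317 × 3.17 = 1005 N·m clockwise.
Block: 3.87 × 10 = 38.7 N down at 0.338 m → arm 0.338 m, τ = 38.7 × 0.338 = 13.08 N·m clockwise.
Total clockwise load moment = 2772 N·m.
The cable tension T acts at 4.83 m; only its component perpendicular to the beam, T sinθ, produces torque. sin 69.4° = 0.9361.
Setting net torque to zero: T × 4.83 × 0.9361 = 2772 → T = 2772 / 4.521 = 613 N.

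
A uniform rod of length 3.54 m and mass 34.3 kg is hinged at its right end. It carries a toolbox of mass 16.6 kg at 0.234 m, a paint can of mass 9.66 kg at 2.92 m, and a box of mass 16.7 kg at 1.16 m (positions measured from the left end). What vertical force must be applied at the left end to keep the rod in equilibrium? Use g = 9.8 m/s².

F ≈ 447 N

About the right end:
Beam weight: 34.3 × 9.8 = 336.1 N down at 1.77 m → arm 1.77 m, τ = 336.1 × 1.77 = 594.9 N·m counterclockwise.
Toolbox: 16.6 × 9.8 = 162.7 N down at 0.234 m → arm 3.306 m, τ = 162.7 × 3.306 = 537.9 N·m counterclockwise.
Paint can: 9.66 × 9.8 = 94.67 N down at 2.92 m → arm 0.62 m, τ = 94.67 × 0.62 = 58.7 N·m counterclockwise.
Box: 16.7 × 9.8 = 163.7 N down at 1.16 m → arm 2.38 m, τ = 163.7 × 2.38 = 389.6 N·m counterclockwise.
Net moment of the loads = 1581 N·m counterclockwise.
The upward force F acts at the left end, arm 3.54 m, giving F × 3.54 clockwise.
For rotational equilibrium, F × 3.54 = 1581, so F = 1581 / 3.54 = 447 N.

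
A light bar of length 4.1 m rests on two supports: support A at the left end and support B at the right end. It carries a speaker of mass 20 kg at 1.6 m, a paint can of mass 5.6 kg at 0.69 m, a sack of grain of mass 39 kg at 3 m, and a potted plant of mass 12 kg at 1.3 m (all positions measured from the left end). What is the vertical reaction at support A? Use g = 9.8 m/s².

R_A ≈ 348 N

Taking torques about support B:
Speaker: 20 × 9.8 = 196 N down at 1.6 m → arm 2.5 m, τ = 196 × 2.5 = 490 N·m counterclockwise.
Paint can: 5.6 × 9.8 = 54.88 N down at 0.69 m → arm 3.41 m, τ = 54.88 × 3.41 = 187.1 N·m counterclockwise.
Sack of grain: 39 × 9.8 = 382.2 N down at 3 m → arm 1.1 m, τ = 382.2 × 1.1 = 420.4 N·m counterclockwise.
Potted plant: 12 × 9.8 = 117.6 N down at 1.3 m → arm 2.8 m, τ = 117.6 × 2.8 = 329.3 N·m counterclockwise.
Net load moment about support B = 1427 N·m counterclockwise.
Reaction R at support A is upward at 0 m, arm 4.1 m → moment R × 4.1 clockwise.
Setting net torque to zero: R × 4.1 = 1427 → R = 348 N.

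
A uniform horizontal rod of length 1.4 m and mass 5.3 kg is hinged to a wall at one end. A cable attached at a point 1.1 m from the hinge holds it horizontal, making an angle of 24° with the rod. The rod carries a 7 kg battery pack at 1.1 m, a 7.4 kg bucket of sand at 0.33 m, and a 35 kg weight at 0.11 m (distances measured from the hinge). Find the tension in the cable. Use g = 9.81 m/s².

About the hinge:
Beam weight: 5.3 × 9.81 = 51.99 N down at 0.7 m → arm 0.7 m, τ = 51.99 × 0.7 = 36.39 N·m clockwise.
Battery pack: 7 × 9.81 = 68.67 N down at 1.1 m → arm 1.1 m, τ = 68.67 × 1.1 = 75.54 N·m clockwise.
Bucket of sand: 7.4 × 9.81 = 72.59 N down at 0.33 m → arm 0.33 m, τ = 72.59 × 0.33 = 23.95 N·m clockwise.
Weight: 35 × 9.81 = 343.4 N down at 0.11 m → arm 0.11 m, τ = 343.4 × 0.11 = 37.77 N·m clockwise.
Total clockwise load moment = 173.7 N·m.
The cable tension T acts at 1.1 m; only its component perpendicular to the rod, T sinθ, produces torque. sin 24° = 0.4067.
Setting net torque to zero: T × 1.1 × 0.4067 = 173.7 → T = 173.7 / 0.4474 = 388 N.

T ≈ 388 N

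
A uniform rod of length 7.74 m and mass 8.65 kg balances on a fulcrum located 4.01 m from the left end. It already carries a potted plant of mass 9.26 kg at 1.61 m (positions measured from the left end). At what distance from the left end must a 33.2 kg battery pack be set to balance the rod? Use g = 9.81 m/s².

Sum moments about the fulcrum (at 4.01 m from the left end) (the support reaction has zero arm there).
Beam weight: 8.65 × 9.81 = 84.86 N down at 3.87 m → arm 0.14 m, τ = 84.86 × 0.14 = 11.88 N·m counterclockwise.
Potted plant: 9.26 × 9.81 = 90.84 N down at 1.61 m → arm 2.4 m, τ = 90.84 × 2.4 = 218 N·m counterclockwise.
Net moment of existing loads = 229.9 N·m counterclockwise.
The battery pack weighs 33.2 × 9.81 = 325.7 N and must supply an equal clockwise moment, so its lever arm about the fulcrum is 229.9 / 325.7 = 0.706 m.
That puts it at 4.01 + 0.706 = 4.72 m from the left end.

x ≈ 4.72 m from the left end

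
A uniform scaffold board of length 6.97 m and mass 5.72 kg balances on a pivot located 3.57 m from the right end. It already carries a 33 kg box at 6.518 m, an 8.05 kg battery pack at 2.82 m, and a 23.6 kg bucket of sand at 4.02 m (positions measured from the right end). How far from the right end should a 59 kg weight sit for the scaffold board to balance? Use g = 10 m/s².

x ≈ 1.85 m from the right end

Choose the pivot (at 3.57 m from the right end) as the axis so the support reaction has zero arm there.
Beam weight: 5.72 × 10 = 57.2 N down at 3.485 m → arm 0.085 m, τ = 57.2 × 0.085 = 4.862 N·m clockwise.
Box: 33 × 10 = 330 N down at 6.518 m → arm 2.948 m, τ = 330 × 2.948 = 972.8 N·m counterclockwise.
Battery pack: 8.05 × 10 = 80.5 N down at 2.82 m → arm 0.75 m, τ = 80.5 × 0.75 = 60.38 N·m clockwise.
Bucket of sand: 23.6 × 10 = 236 N down at 4.02 m → arm 0.45 m, τ = 236 × 0.45 = 106.2 N·m counterclockwise.
Net moment of existing loads = 1014 N·m counterclockwise.
The weight weighs 59 × 10 = 590 N and must supply an equal clockwise moment, so its lever arm about the pivot is 1014 / 590 = 1.72 m.
That puts it at 3.57 − 1.72 = 1.85 m from the right end.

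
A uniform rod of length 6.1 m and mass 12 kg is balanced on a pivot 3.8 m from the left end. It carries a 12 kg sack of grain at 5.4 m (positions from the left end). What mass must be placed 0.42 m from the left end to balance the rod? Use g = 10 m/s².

About the pivot (at 3.8 m from the left end):
Beam weight: 12 × 10 = 120 N down at 3.05 m → arm 0.75 m, τ = 120 × 0.75 = 90 N·m counterclockwise.
Sack of grain: 12 × 10 = 120 N down at 5.4 m → arm 1.6 m, τ = 120 × 1.6 = 192 N·m clockwise.
Net moment of known loads = 102 N·m clockwise.
An unknown mass m at 0.42 m has arm 3.38 m; its moment is m·g·3.38 counterclockwise.
For rotational equilibrium, m × 10 × 3.38 = 102, so m = 102 / (10 × 3.38) = 3.02 kg.

m ≈ 3.02 kg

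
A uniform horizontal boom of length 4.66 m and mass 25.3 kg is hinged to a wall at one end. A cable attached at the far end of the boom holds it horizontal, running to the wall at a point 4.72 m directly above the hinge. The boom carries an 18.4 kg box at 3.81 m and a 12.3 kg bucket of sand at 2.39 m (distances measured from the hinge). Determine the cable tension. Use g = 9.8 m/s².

Choose the hinge as the axis so the unknown hinge reaction has zero arm there.
Beam weight: 25.3 × 9.8 = 247.9 N down at 2.33 m → arm 2.33 m, τ = 247.9 × 2.33 = 577.6 N·m clockwise.
Box: 18.4 × 9.8 = 180.3 N down at 3.81 m → arm 3.81 m, τ = 180.3 × 3.81 = 686.9 N·m clockwise.
Bucket of sand: 12.3 × 9.8 = 120.5 N down at 2.39 m → arm 2.39 m, τ = 120.5 × 2.39 = 288 N·m clockwise.
Total clockwise load moment = 1552 N·m.
The cable tension T acts at 4.66 m; only its component perpendicular to the boom, T sinθ, produces torque. sinθ = h/√(h²+d²) = 4.72/√(4.72²+4.66²) = 0.7116.
Balancing moments: T × 4.66 × 0.7116 = 1552, giving T = 1552 / 3.316 = 468 N.

T ≈ 468 N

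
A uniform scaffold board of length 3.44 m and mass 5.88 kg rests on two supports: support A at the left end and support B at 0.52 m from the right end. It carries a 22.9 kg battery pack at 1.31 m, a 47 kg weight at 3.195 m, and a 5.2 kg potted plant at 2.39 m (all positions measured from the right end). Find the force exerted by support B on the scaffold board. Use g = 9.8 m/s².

About support A:
Beam weight: 5.88 × 9.8 = 57.62 N down at 1.72 m → arm 1.72 m, τ = 57.62 × 1.72 = 99.11 N·m clockwise.
Battery pack: 22.9 × 9.8 = 224.4 N down at 1.31 m → arm 2.13 m, τ = 224.4 × 2.13 = 478 N·m clockwise.
Weight: 47 × 9.8 = 460.6 N down at 3.195 m → arm 0.245 m, τ = 460.6 × 0.245 = 112.8 N·m clockwise.
Potted plant: 5.2 × 9.8 = 50.96 N down at 2.39 m → arm 1.05 m, τ = 50.96 × 1.05 = 53.51 N·m clockwise.
Net load moment about support A = 743.4 N·m clockwise.
Reaction R at support B is upward at 0.52 m, arm 2.92 m → moment R × 2.92 counterclockwise.
Balancing moments: R × 2.92 = 743.4, giving R = 255 N.

R_B ≈ 255 N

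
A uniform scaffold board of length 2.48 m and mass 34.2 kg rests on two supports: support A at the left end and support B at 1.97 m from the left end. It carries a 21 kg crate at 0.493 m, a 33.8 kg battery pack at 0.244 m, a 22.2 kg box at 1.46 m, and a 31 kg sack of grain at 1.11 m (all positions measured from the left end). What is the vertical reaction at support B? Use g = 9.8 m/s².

Sum moments about support A (its reaction then has zero moment arm).
Beam weight: 34.2 × 9.8 = 335.2 N down at 1.24 m → arm 1.24 m, τ = 335.2 × 1.24 = 415.6 N·m clockwise.
Crate: 21 × 9.8 = 205.8 N down at 0.493 m → arm 0.493 m, τ = 205.8 × 0.493 = 101.5 N·m clockwise.
Battery pack: 33.8 × 9.8 = 331.2 N down at 0.244 m → arm 0.244 m, τ = 331.2 × 0.244 = 80.81 N·m clockwise.
Box: 22.2 × 9.8 = 217.6 N down at 1.46 m → arm 1.46 m, τ = 217.6 × 1.46 = 317.7 N·m clockwise.
Sack of grain: 31 × 9.8 = 303.8 N down at 1.11 m → arm 1.11 m, τ = 303.8 × 1.11 = 337.2 N·m clockwise.
Net load moment about support A = 1253 N·m clockwise.
Reaction R at support B is upward at 1.97 m, arm 1.97 m → moment R × 1.97 counterclockwise.
For rotational equilibrium, R × 1.97 = 1253, so R = 636 N.

R_B ≈ 636 N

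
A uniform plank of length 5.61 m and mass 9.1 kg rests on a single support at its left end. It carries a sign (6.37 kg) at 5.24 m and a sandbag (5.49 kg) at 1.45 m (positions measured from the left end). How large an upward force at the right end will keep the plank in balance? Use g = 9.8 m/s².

F ≈ 117 N

Take moments about the left end.
Beam weight: 9.1 × 9.8 = 89.18 N down at 2.805 m → arm 2.805 m, τ = 89.18 × 2.805 = 250.1 N·m clockwise.
Sign: 6.37 × 9.8 = 62.43 N down at 5.24 m → arm 5.24 m, τ = 62.43 × 5.24 = 327.1 N·m clockwise.
Sandbag: 5.49 × 9.8 = 53.8 N down at 1.45 m → arm 1.45 m, τ = 53.8 × 1.45 = 78.01 N·m clockwise.
Net moment of the loads = 655.2 N·m clockwise.
The upward force F acts at the right end, arm 5.61 m, giving F × 5.61 counterclockwise.
Setting net torque to zero: F × 5.61 = 655.2 → F = 655.2 / 5.61 = 117 N.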